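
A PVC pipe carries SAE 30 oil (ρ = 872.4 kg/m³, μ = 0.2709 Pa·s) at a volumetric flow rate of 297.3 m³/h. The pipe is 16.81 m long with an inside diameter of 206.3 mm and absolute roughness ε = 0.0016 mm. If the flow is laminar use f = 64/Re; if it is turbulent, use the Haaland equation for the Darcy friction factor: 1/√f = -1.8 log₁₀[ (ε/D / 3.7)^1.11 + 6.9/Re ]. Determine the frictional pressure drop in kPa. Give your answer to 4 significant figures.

Q = 297.3 m³/h = 297.3/3600 = 0.08258 m³/s.
Cross-sectional area A = πD²/4 = π(0.2063)²/4 = 0.03343 m²; mean velocity V = Q/A = 0.08258/0.03343 = 2.471 m/s.
Reynolds number Re = ρVD/μ = 872.4 · 2.471 · 0.2063 / 0.271 = 1641.
Re < 2300 → laminar flow, so f = 64/Re = 64/1641 = 0.03899 (the turbulent correlation is not needed).
Darcy-Weisbach: ΔP = f(L/D)(ρV²/2) = 0.03899·(16.81/0.2063)·(872.4·2.471²/2) = 0.03899·81.48·2663 = 8459 Pa.
ΔP = 8459 Pa = 8.459 kPa.

ΔP ≈ 8.459 kPa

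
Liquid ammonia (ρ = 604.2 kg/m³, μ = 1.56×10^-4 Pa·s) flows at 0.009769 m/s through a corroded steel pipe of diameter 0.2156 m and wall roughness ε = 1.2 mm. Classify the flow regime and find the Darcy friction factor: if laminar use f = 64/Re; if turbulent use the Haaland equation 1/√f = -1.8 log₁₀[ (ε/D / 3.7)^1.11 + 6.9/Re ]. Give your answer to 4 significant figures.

f ≈ 0.03934

Re = ρVD/μ = 604.2·0.009769·0.2156/0.000156 = 8157.
Re > 4000 → turbulent. ε/D = 0.0012/0.2156 = 0.00557; Haaland: 1/√f = -1.8 log₁₀[0.000736 + 0.000846] = 5.042, so f = 0.03934.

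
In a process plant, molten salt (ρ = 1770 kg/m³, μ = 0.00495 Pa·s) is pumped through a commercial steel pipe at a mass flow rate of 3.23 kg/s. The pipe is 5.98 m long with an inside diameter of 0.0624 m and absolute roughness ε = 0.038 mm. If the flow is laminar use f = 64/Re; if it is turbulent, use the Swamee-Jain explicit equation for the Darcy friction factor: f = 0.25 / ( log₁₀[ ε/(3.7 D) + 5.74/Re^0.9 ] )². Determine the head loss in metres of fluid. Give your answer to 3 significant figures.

h_f ≈ 0.0519 m

A = πD²/4 = π(0.0624)²/4 = 0.003058 m²; mean velocity V = ṁ/(ρA) = 3.23/(1770 · 0.003058) = 0.5967 m/s.
Reynolds number Re = ρVD/μ = 1770 · 0.5967 · 0.0624 / 0.00495 = 1.331e+04.
Re > 4000 → turbulent. Relative roughness ε/D = 3.8e-05/0.0624 = 0.000609. Swamee-Jain: f = 0.25/(log₁₀[0.000609/3.7 + 5.74/1.331e+04^0.9])² = 0.25/(log₁₀[0.000165 + 0.00111])² = 0.25/(-2.893)² = 0.02987.
Darcy-Weisbach: ΔP = f(L/D)(ρV²/2) = 0.02987·(5.98/0.0624)·(1770·0.5967²/2) = 0.02987·95.83·315.1 = 902 Pa.
Head loss h_f = ΔP/(ρg) = 902/(1770·9.81) = 0.0519 m.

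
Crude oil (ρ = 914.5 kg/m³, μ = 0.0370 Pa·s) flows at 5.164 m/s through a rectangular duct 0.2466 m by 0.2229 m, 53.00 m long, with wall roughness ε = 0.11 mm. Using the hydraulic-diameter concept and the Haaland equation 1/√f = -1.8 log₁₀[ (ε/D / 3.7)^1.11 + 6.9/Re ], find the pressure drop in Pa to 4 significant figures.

ΔP ≈ 67380 Pa

Hydraulic diameter D_h = 4A/P = 4·(0.2466·0.2229)/(2·(0.2466+0.2229)) = 0.2199/0.939 = 0.2342 m.
Re = ρVD_h/μ = 914.5·5.164·0.2342/0.037 = 2.989e+04.
ε/D_h = 0.00011/0.2342 = 0.00047; Haaland gives 1/√f = -1.8 log₁₀[4.73e-05+0.000231] = 6.4, so f = 0.02441.
ΔP = f(L/D_h)(ρV²/2) = 0.02441·53/0.2342·1.219e+04 = 6.738e+04 Pa.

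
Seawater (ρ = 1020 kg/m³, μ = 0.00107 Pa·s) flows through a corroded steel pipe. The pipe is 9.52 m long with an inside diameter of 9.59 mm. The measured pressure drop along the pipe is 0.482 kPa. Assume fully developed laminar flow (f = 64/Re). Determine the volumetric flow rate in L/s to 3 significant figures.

Q ≈ 0.00982 L/s

For laminar flow, f = 64/Re with Re = ρVD/μ, so Darcy-Weisbach reduces to ΔP = 32μLV/D². Solving for V: V = ΔP·D²/(32μL) = 482·(0.00959)²/(32·0.00107·9.52) = 0.136 m/s.
Check: Re = ρVD/μ = 1020·0.136·0.00959/0.00107 = 1243 < 2300, so the laminar assumption holds.
Q = V·A = 0.136·(π/4·0.00959²) = 9.823e-06 m³/s = 0.00982 L/s.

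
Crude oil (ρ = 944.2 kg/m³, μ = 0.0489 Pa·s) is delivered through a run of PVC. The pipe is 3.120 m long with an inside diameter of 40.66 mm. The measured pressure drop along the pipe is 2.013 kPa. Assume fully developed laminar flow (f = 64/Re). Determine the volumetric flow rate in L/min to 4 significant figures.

For laminar flow, f = 64/Re with Re = ρVD/μ, so Darcy-Weisbach reduces to ΔP = 32μLV/D². Solving for V: V = ΔP·D²/(32μL) = 2013·(0.04066)²/(32·0.0489·3.12) = 0.6817 m/s.
Check: Re = ρVD/μ = 944.2·0.6817·0.04066/0.0489 = 535.2 < 2300, so the laminar assumption holds.
Q = V·A = 0.6817·(π/4·0.04066²) = 0.0008851 m³/s = 53.11 L/min.

Q ≈ 53.11 L/min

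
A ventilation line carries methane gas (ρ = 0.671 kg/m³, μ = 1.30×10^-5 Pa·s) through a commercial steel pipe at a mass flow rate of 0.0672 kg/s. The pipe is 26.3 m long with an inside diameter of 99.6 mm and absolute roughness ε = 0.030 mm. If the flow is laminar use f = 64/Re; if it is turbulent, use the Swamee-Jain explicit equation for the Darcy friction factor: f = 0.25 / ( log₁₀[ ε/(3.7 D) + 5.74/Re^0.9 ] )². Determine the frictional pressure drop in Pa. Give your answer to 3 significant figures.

A = πD²/4 = π(0.0996)²/4 = 0.007791 m²; mean velocity V = ṁ/(ρA) = 0.0672/(0.671 · 0.007791) = 12.85 m/s.
Reynolds number Re = ρVD/μ = 0.671 · 12.85 · 0.0996 / 1.3e-05 = 6.608e+04.
Re > 4000 → turbulent. Relative roughness ε/D = 3e-05/0.0996 = 0.000301. Swamee-Jain: f = 0.25/(log₁₀[0.000301/3.7 + 5.74/6.608e+04^0.9])² = 0.25/(log₁₀[8.14e-05 + 0.000264])² = 0.25/(-3.462)² = 0.02086.
Darcy-Weisbach: ΔP = f(L/D)(ρV²/2) = 0.02086·(26.3/0.0996)·(0.671·12.85²/2) = 0.02086·264.1·55.43 = 305.3 Pa.

ΔP ≈ 305 Pa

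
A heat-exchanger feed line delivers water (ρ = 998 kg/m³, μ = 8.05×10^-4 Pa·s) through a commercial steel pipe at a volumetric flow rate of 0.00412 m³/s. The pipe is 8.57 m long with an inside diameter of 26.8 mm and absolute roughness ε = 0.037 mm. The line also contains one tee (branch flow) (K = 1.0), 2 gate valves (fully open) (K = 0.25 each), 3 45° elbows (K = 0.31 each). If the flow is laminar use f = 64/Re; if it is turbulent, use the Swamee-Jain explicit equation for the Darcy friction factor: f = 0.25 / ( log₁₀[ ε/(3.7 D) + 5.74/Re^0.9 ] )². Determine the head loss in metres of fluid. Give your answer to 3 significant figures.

Cross-sectional area A = πD²/4 = π(0.0268)²/4 = 0.0005641 m²; mean velocity V = Q/A = 0.00412/0.0005641 = 7.304 m/s.
Reynolds number Re = ρVD/μ = 998 · 7.304 · 0.0268 / 0.000805 = 2.427e+05.
Re > 4000 → turbulent. Relative roughness ε/D = 3.7e-05/0.0268 = 0.00138. Swamee-Jain: f = 0.25/(log₁₀[0.00138/3.7 + 5.74/2.427e+05^0.9])² = 0.25/(log₁₀[0.000373 + 8.17e-05])² = 0.25/(-3.342)² = 0.02238.
Total minor-loss coefficient ΣK = 1·1 + 2·0.25 + 3·0.31 = 2.43.
ΔP = [f·L/D + ΣK]·(ρV²/2) = [0.02238·8.57/0.0268 + 2.43]·(998·7.304²/2) = [7.157 + 2.43]·2.662e+04 = 2.552e+05 Pa.
Head loss h_f = ΔP/(ρg) = 2.552e+05/(998·9.81) = 26.1 m.

h_f ≈ 26.1 m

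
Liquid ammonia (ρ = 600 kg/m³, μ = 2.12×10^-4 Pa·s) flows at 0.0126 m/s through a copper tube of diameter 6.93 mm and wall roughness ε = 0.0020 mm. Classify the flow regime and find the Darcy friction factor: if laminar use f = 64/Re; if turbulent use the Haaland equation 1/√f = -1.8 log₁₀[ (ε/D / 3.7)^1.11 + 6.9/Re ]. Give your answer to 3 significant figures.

f ≈ 0.259

Re = ρVD/μ = 600·0.0126·0.00693/0.000212 = 247.1.
Re < 2300 → laminar, so f = 64/Re = 0.259 (roughness is irrelevant in laminar flow).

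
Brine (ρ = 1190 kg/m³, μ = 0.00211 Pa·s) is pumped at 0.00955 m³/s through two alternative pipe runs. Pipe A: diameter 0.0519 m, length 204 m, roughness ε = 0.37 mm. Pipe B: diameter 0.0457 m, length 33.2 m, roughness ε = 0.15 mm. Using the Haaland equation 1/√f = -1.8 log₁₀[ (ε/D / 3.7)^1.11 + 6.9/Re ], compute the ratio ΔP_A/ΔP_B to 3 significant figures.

ΔP_A/ΔP_B ≈ 4.06

Pipe A: V = Q/A = 0.00955/0.002116 = 4.514 m/s; Re = 1.321e+05; ε/D = 0.00713; Haaland → f = 0.0345; ΔP_A = f(L/D)(ρV²/2) = 1.644e+06 Pa.
Pipe B: V = Q/A = 0.00955/0.00164 = 5.822 m/s; Re = 1.501e+05; ε/D = 0.00328; Haaland → f = 0.02764; ΔP_B = f(L/D)(ρV²/2) = 4.05e+05 Pa.
ΔP_A/ΔP_B = 1.644e+06/4.05e+05 = 4.06.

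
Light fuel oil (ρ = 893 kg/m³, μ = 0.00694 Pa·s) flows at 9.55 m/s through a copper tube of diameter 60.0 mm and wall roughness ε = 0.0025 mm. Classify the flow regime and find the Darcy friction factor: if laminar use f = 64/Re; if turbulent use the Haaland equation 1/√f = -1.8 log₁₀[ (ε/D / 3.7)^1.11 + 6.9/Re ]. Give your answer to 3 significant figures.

Re = ρVD/μ = 893·9.55·0.06/0.00694 = 7.373e+04.
Re > 4000 → turbulent. ε/D = 2.5e-06/0.06 = 4.17e-05; Haaland: 1/√f = -1.8 log₁₀[3.22e-06 + 9.36e-05] = 7.225, so f = 0.01915.

f ≈ 0.0192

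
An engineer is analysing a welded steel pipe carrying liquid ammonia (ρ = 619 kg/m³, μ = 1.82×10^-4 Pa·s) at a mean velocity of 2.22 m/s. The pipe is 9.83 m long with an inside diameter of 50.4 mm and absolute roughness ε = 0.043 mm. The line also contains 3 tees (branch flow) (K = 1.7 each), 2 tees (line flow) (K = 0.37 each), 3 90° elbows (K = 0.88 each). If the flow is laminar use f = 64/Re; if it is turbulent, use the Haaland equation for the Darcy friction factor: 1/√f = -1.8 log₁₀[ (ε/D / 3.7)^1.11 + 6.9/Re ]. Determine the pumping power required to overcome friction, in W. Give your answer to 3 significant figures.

P ≈ 83.2 W

Reynolds number Re = ρVD/μ = 619 · 2.22 · 0.0504 / 0.000182 = 3.805e+05.
Re > 4000 → turbulent. Relative roughness ε/D = 4.3e-05/0.0504 = 0.000853. Haaland: 1/√f = -1.8 log₁₀[(0.000853/3.7)^1.11 + 6.9/3.805e+05] = -1.8 log₁₀[9.18e-05 + 1.81e-05] = 7.126, so f = 0.01969.
Total minor-loss coefficient ΣK = 3·1.7 + 2·0.37 + 3·0.88 = 8.48.
ΔP = [f·L/D + ΣK]·(ρV²/2) = [0.01969·9.83/0.0504 + 8.48]·(619·2.22²/2) = [3.841 + 8.48]·1525 = 1.879e+04 Pa.
Q = V·A = 2.22·0.001995 = 0.004429 m³/s.
Pumping power P = QΔP = 0.004429·1.879e+04 = 83.24 W = 83.2 W.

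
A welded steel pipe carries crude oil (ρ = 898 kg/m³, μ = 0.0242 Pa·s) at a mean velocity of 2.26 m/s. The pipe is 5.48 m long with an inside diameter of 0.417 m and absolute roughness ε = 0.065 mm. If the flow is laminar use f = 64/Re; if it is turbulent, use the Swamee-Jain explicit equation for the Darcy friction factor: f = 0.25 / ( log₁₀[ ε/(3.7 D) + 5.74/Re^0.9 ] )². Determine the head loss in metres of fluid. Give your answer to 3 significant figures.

Reynolds number Re = ρVD/μ = 898 · 2.26 · 0.417 / 0.0242 = 3.497e+04.
Re > 4000 → turbulent. Relative roughness ε/D = 6.5e-05/0.417 = 0.000156. Swamee-Jain: f = 0.25/(log₁₀[0.000156/3.7 + 5.74/3.497e+04^0.9])² = 0.25/(log₁₀[4.21e-05 + 0.000467])² = 0.25/(-3.293)² = 0.02306.
Darcy-Weisbach: ΔP = f(L/D)(ρV²/2) = 0.02306·(5.48/0.417)·(898·2.26²/2) = 0.02306·13.14·2293 = 694.8 Pa.
Head loss h_f = ΔP/(ρg) = 694.8/(898·9.81) = 0.0789 m.

h_f ≈ 0.0789 m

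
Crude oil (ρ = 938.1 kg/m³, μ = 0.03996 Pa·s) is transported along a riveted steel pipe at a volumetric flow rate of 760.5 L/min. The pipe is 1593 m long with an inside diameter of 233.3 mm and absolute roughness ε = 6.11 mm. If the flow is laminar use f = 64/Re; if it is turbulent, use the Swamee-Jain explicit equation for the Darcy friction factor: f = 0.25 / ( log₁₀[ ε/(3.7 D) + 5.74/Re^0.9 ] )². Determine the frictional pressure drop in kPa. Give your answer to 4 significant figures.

Q = 760.5 L/min = 760.5/60000 = 0.01268 m³/s.
Cross-sectional area A = πD²/4 = π(0.2333)²/4 = 0.04275 m²; mean velocity V = Q/A = 0.01268/0.04275 = 0.2965 m/s.
Reynolds number Re = ρVD/μ = 938.1 · 0.2965 · 0.2333 / 0.04 = 1624.
Re < 2300 → laminar flow, so f = 64/Re = 64/1624 = 0.03941 (the turbulent correlation is not needed).
Darcy-Weisbach: ΔP = f(L/D)(ρV²/2) = 0.03941·(1593/0.2333)·(938.1·0.2965²/2) = 0.03941·6828·41.24 = 1.11e+04 Pa.
ΔP = 1.11e+04 Pa = 11.10 kPa.

ΔP ≈ 11.10 kPa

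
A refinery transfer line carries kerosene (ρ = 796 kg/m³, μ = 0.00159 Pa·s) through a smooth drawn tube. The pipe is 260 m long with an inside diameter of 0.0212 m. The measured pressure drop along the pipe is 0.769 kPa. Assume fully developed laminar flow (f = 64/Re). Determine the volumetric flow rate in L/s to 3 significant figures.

Q ≈ 0.00922 L/s

For laminar flow, f = 64/Re with Re = ρVD/μ, so Darcy-Weisbach reduces to ΔP = 32μLV/D². Solving for V: V = ΔP·D²/(32μL) = 769·(0.0212)²/(32·0.00159·260) = 0.02613 m/s.
Check: Re = ρVD/μ = 796·0.02613·0.0212/0.00159 = 277.3 < 2300, so the laminar assumption holds.
Q = V·A = 0.02613·(π/4·0.0212²) = 9.222e-06 m³/s = 0.00922 L/s.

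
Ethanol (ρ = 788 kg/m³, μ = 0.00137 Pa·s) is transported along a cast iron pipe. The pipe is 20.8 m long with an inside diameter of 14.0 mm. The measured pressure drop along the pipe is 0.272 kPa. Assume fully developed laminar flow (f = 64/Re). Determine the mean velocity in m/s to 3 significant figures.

V ≈ 0.0585 m/s

For laminar flow, f = 64/Re with Re = ρVD/μ, so Darcy-Weisbach reduces to ΔP = 32μLV/D². Solving for V: V = ΔP·D²/(32μL) = 272·(0.014)²/(32·0.00137·20.8) = 0.05846 m/s.
Check: Re = ρVD/μ = 788·0.05846·0.014/0.00137 = 470.8 < 2300, so the laminar assumption holds.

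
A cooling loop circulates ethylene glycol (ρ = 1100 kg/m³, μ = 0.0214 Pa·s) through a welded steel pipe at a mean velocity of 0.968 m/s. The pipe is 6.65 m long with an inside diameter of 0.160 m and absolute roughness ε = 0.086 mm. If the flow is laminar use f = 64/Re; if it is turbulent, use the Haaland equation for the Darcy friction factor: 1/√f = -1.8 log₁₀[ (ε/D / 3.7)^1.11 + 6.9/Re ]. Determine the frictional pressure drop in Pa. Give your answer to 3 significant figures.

Reynolds number Re = ρVD/μ = 1100 · 0.968 · 0.16 / 0.0214 = 7961.
Re > 4000 → turbulent. Relative roughness ε/D = 8.6e-05/0.16 = 0.000537. Haaland: 1/√f = -1.8 log₁₀[(0.000537/3.7)^1.11 + 6.9/7961] = -1.8 log₁₀[5.5e-05 + 0.000867] = 5.464, so f = 0.0335.
Darcy-Weisbach: ΔP = f(L/D)(ρV²/2) = 0.0335·(6.65/0.16)·(1100·0.968²/2) = 0.0335·41.56·515.4 = 717.5 Pa.

ΔP ≈ 718 Pa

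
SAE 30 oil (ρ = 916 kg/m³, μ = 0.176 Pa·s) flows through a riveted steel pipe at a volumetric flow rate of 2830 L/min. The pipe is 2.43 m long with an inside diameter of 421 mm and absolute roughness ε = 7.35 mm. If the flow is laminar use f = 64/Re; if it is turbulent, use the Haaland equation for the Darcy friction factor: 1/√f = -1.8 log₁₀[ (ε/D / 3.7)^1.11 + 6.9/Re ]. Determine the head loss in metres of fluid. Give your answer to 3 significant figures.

h_f ≈ 0.00291 m

Q = 2830 L/min = 2830/60000 = 0.04717 m³/s.
Cross-sectional area A = πD²/4 = π(0.421)²/4 = 0.1392 m²; mean velocity V = Q/A = 0.04717/0.1392 = 0.3388 m/s.
Reynolds number Re = ρVD/μ = 916 · 0.3388 · 0.421 / 0.176 = 742.4.
Re < 2300 → laminar flow, so f = 64/Re = 64/742.4 = 0.08621 (the turbulent correlation is not needed).
Darcy-Weisbach: ΔP = f(L/D)(ρV²/2) = 0.08621·(2.43/0.421)·(916·0.3388²/2) = 0.08621·5.772·52.58 = 26.16 Pa.
Head loss h_f = ΔP/(ρg) = 26.16/(916·9.81) = 0.00291 m.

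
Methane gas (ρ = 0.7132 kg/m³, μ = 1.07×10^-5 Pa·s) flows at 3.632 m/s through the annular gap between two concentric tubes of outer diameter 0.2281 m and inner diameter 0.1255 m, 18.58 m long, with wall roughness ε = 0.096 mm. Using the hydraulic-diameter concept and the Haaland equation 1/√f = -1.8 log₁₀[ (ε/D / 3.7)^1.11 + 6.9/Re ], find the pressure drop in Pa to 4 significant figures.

ΔP ≈ 22.47 Pa

Hydraulic diameter D_h = 4A/P = D_o - D_i = 0.2281 - 0.1255 = 0.1026 m.
Re = ρVD_h/μ = 0.7132·3.632·0.1026/1.07e-05 = 2.484e+04.
ε/D_h = 9.6e-05/0.1026 = 0.000936; Haaland gives 1/√f = -1.8 log₁₀[0.000102+0.000278] = 6.157, so f = 0.02638.
ΔP = f(L/D_h)(ρV²/2) = 0.02638·18.58/0.1026·4.704 = 22.47 Pa.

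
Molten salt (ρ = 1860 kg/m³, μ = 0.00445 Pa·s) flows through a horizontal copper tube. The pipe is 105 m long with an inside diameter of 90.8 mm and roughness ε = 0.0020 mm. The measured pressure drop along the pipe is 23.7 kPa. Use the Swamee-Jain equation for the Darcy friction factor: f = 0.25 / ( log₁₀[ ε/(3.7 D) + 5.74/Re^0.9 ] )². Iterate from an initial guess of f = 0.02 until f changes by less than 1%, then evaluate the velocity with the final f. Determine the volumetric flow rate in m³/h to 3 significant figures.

Rearranging Darcy-Weisbach: V = √(2·ΔP·D/(f·L·ρ)). With ε/D = 2e-06/0.0908 = 2.2e-05, iterate starting from f = 0.02:
  f = 0.02 → V = √(2·2.37e+04·0.0908/(0.02·105·1860)) = 1.05 m/s; Re = ρVD/μ = 3.984e+04; f → 0.02195
  f = 0.02195 → V = 1.002 m/s; Re = 3.803e+04; f → 0.02218
  f = 0.02218 → V = 0.9968 m/s; Re = 3.783e+04; f → 0.02221
Converged (Δf/f < 1%). With the final f = 0.02221: V = √(2·2.37e+04·0.0908/(0.02221·105·1860)) = 0.9962 m/s.
Q = V·A = 0.9962·(π/4·0.0908²) = 0.006451 m³/s = 23.2 m³/h.

Q ≈ 23.2 m³/h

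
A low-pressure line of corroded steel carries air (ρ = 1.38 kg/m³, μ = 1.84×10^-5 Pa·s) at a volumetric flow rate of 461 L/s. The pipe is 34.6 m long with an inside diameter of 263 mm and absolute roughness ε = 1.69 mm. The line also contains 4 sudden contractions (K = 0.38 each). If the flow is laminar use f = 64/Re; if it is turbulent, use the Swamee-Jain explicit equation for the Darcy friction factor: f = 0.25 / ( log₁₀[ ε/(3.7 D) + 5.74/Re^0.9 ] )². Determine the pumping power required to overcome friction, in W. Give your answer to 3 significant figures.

Q = 461 L/s = 461/1000 = 0.461 m³/s.
Cross-sectional area A = πD²/4 = π(0.263)²/4 = 0.05433 m²; mean velocity V = Q/A = 0.461/0.05433 = 8.486 m/s.
Reynolds number Re = ρVD/μ = 1.38 · 8.486 · 0.263 / 1.84e-05 = 1.674e+05.
Re > 4000 → turbulent. Relative roughness ε/D = 0.00169/0.263 = 0.00643. Swamee-Jain: f = 0.25/(log₁₀[0.00643/3.7 + 5.74/1.674e+05^0.9])² = 0.25/(log₁₀[0.00174 + 0.000114])² = 0.25/(-2.733)² = 0.03348.
Total minor-loss coefficient ΣK = 4·0.38 = 1.52.
ΔP = [f·L/D + ΣK]·(ρV²/2) = [0.03348·34.6/0.263 + 1.52]·(1.38·8.486²/2) = [4.405 + 1.52]·49.69 = 294.4 Pa.
Pumping power P = QΔP = 0.461·294.4 = 135.7 W = 136 W.

P ≈ 136 W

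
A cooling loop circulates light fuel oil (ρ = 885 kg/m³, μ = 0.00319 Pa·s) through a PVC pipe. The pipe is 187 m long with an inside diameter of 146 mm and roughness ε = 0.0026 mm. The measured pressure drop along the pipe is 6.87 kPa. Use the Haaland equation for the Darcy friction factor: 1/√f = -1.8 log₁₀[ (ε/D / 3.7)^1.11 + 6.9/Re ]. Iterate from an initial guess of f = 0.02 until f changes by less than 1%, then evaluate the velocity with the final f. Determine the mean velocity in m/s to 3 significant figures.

V ≈ 0.718 m/s

Rearranging Darcy-Weisbach: V = √(2·ΔP·D/(f·L·ρ)). With ε/D = 2.6e-06/0.146 = 1.78e-05, iterate starting from f = 0.02:
  f = 0.02 → V = √(2·6870·0.146/(0.02·187·885)) = 0.7785 m/s; Re = ρVD/μ = 3.153e+04; f → 0.02307
  f = 0.02307 → V = 0.7248 m/s; Re = 2.936e+04; f → 0.02347
  f = 0.02347 → V = 0.7187 m/s; Re = 2.911e+04; f → 0.02351
Converged (Δf/f < 1%). With the final f = 0.02351: V = √(2·6870·0.146/(0.02351·187·885)) = 0.718 m/s.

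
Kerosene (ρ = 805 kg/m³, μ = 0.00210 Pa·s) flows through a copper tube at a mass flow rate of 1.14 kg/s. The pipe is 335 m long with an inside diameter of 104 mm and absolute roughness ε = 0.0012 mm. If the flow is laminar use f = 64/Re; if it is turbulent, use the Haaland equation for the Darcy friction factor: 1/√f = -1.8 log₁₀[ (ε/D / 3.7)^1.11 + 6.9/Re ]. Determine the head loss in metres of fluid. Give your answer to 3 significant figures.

h_f ≈ 0.158 m

A = πD²/4 = π(0.104)²/4 = 0.008495 m²; mean velocity V = ṁ/(ρA) = 1.14/(805 · 0.008495) = 0.1667 m/s.
Reynolds number Re = ρVD/μ = 805 · 0.1667 · 0.104 / 0.0021 = 6646.
Re > 4000 → turbulent. Relative roughness ε/D = 1.2e-06/0.104 = 1.15e-05. Haaland: 1/√f = -1.8 log₁₀[(1.15e-05/3.7)^1.11 + 6.9/6646] = -1.8 log₁₀[7.73e-07 + 0.00104] = 5.37, so f = 0.03468.
Darcy-Weisbach: ΔP = f(L/D)(ρV²/2) = 0.03468·(335/0.104)·(805·0.1667²/2) = 0.03468·3221·11.19 = 1249 Pa.
Head loss h_f = ΔP/(ρg) = 1249/(805·9.81) = 0.158 m.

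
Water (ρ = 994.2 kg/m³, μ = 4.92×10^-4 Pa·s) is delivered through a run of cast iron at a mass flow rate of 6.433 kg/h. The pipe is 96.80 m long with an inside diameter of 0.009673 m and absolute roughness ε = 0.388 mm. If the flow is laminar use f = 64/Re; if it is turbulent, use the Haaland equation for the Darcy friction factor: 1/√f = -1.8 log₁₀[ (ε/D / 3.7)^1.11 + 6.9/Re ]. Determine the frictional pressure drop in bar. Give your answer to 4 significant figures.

ΔP ≈ 0.003984 bar

ṁ = 6.433 kg/h = 6.433/3600 = 0.001787 kg/s.
A = πD²/4 = π(0.009673)²/4 = 7.349e-05 m²; mean velocity V = ṁ/(ρA) = 0.001787/(994.2 · 7.349e-05) = 0.02446 m/s.
Reynolds number Re = ρVD/μ = 994.2 · 0.02446 · 0.009673 / 0.000492 = 478.1.
Re < 2300 → laminar flow, so f = 64/Re = 64/478.1 = 0.1339 (the turbulent correlation is not needed).
Darcy-Weisbach: ΔP = f(L/D)(ρV²/2) = 0.1339·(96.8/0.009673)·(994.2·0.02446²/2) = 0.1339·1.001e+04·0.2974 = 398.4 Pa.
ΔP = 398.4 Pa = 0.003984 bar.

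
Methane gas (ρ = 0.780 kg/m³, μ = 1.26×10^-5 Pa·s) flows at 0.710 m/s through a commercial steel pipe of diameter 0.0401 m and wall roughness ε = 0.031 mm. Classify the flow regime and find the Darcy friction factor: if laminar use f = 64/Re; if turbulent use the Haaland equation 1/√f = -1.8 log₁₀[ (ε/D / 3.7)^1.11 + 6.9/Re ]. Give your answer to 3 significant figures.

Re = ρVD/μ = 0.78·0.71·0.0401/1.26e-05 = 1762.
Re < 2300 → laminar, so f = 64/Re = 0.03631 (roughness is irrelevant in laminar flow).

f ≈ 0.0363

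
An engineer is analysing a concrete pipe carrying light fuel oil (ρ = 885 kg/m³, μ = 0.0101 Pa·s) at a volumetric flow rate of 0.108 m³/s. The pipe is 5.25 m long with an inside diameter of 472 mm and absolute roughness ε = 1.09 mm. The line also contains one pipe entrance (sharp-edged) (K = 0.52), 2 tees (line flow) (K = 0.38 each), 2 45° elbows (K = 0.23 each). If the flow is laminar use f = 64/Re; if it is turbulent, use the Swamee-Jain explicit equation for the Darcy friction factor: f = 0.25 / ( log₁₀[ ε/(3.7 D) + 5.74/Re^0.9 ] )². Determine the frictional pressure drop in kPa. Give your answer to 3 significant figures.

Cross-sectional area A = πD²/4 = π(0.472)²/4 = 0.175 m²; mean velocity V = Q/A = 0.108/0.175 = 0.6172 m/s.
Reynolds number Re = ρVD/μ = 885 · 0.6172 · 0.472 / 0.0101 = 2.553e+04.
Re > 4000 → turbulent. Relative roughness ε/D = 0.00109/0.472 = 0.00231. Swamee-Jain: f = 0.25/(log₁₀[0.00231/3.7 + 5.74/2.553e+04^0.9])² = 0.25/(log₁₀[0.000624 + 0.00062])² = 0.25/(-2.905)² = 0.02962.
Total minor-loss coefficient ΣK = 1·0.52 + 2·0.38 + 2·0.23 = 1.74.
ΔP = [f·L/D + ΣK]·(ρV²/2) = [0.02962·5.25/0.472 + 1.74]·(885·0.6172²/2) = [0.3295 + 1.74]·168.6 = 348.9 Pa.
ΔP = 348.9 Pa = 0.349 kPa.

ΔP ≈ 0.349 kPa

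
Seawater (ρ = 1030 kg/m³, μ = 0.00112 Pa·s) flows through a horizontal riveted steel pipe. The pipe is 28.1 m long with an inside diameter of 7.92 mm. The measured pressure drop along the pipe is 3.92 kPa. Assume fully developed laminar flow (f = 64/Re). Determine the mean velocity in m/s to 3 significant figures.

For laminar flow, f = 64/Re with Re = ρVD/μ, so Darcy-Weisbach reduces to ΔP = 32μLV/D². Solving for V: V = ΔP·D²/(32μL) = 3920·(0.00792)²/(32·0.00112·28.1) = 0.2442 m/s.
Check: Re = ρVD/μ = 1030·0.2442·0.00792/0.00112 = 1778 < 2300, so the laminar assumption holds.

V ≈ 0.244 m/s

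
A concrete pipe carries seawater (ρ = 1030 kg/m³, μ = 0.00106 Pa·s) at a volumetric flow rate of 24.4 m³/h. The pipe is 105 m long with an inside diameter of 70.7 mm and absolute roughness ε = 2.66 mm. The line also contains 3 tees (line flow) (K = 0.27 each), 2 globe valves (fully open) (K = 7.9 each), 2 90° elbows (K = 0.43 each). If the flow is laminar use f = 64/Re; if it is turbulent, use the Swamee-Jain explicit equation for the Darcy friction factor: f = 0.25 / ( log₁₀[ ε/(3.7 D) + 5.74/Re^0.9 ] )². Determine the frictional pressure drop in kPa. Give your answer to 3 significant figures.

Q = 24.4 m³/h = 24.4/3600 = 0.006778 m³/s.
Cross-sectional area A = πD²/4 = π(0.0707)²/4 = 0.003926 m²; mean velocity V = Q/A = 0.006778/0.003926 = 1.726 m/s.
Reynolds number Re = ρVD/μ = 1030 · 1.726 · 0.0707 / 0.00106 = 1.186e+05.
Re > 4000 → turbulent. Relative roughness ε/D = 0.00266/0.0707 = 0.0376. Swamee-Jain: f = 0.25/(log₁₀[0.0376/3.7 + 5.74/1.186e+05^0.9])² = 0.25/(log₁₀[0.0102 + 0.000156])² = 0.25/(-1.986)² = 0.06338.
Total minor-loss coefficient ΣK = 3·0.27 + 2·7.9 + 2·0.43 = 17.5.
ΔP = [f·L/D + ΣK]·(ρV²/2) = [0.06338·105/0.0707 + 17.5]·(1030·1.726²/2) = [94.12 + 17.5]·1535 = 1.713e+05 Pa.
ΔP = 1.713e+05 Pa = 171 kPa.

ΔP ≈ 171 kPa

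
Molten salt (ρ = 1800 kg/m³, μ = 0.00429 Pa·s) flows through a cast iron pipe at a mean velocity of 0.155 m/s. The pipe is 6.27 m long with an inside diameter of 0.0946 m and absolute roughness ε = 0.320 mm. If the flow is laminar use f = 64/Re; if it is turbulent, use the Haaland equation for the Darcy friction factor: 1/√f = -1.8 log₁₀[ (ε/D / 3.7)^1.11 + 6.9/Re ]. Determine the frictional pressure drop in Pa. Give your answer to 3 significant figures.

ΔP ≈ 56.0 Pa

Reynolds number Re = ρVD/μ = 1800 · 0.155 · 0.0946 / 0.00429 = 6152.
Re > 4000 → turbulent. Relative roughness ε/D = 0.00032/0.0946 = 0.00338. Haaland: 1/√f = -1.8 log₁₀[(0.00338/3.7)^1.11 + 6.9/6152] = -1.8 log₁₀[0.000423 + 0.00112] = 5.06, so f = 0.03906.
Darcy-Weisbach: ΔP = f(L/D)(ρV²/2) = 0.03906·(6.27/0.0946)·(1800·0.155²/2) = 0.03906·66.28·21.62 = 55.97 Pa.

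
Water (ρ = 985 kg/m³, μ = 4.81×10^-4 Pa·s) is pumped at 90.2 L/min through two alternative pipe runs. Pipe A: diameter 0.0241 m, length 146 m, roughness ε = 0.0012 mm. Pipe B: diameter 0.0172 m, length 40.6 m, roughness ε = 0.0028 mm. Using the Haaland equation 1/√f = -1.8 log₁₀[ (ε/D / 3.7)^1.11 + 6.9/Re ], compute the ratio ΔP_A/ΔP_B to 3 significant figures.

ΔP_A/ΔP_B ≈ 0.670

Pipe A: V = Q/A = 0.001503/0.0004562 = 3.296 m/s; Re = 1.626e+05; ε/D = 4.98e-05; Haaland → f = 0.01643; ΔP_A = f(L/D)(ρV²/2) = 5.324e+05 Pa.
Pipe B: V = Q/A = 0.001503/0.0002324 = 6.47 m/s; Re = 2.279e+05; ε/D = 0.000163; Haaland → f = 0.01633; ΔP_B = f(L/D)(ρV²/2) = 7.945e+05 Pa.
ΔP_A/ΔP_B = 5.324e+05/7.945e+05 = 0.670.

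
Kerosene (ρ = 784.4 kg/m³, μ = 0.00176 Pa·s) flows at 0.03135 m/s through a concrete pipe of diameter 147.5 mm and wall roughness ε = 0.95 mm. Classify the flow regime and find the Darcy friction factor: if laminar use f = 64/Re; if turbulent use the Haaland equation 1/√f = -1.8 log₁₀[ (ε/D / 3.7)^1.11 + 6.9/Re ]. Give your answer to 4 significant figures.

f ≈ 0.03105

Re = ρVD/μ = 784.4·0.03135·0.1475/0.00176 = 2061.
Re < 2300 → laminar, so f = 64/Re = 0.03105 (roughness is irrelevant in laminar flow).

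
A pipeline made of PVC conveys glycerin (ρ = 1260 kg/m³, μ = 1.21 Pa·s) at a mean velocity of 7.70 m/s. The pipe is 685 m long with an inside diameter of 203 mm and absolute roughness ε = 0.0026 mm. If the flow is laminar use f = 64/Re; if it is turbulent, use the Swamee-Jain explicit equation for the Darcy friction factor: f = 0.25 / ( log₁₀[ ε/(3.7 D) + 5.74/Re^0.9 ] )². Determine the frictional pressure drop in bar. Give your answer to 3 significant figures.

Reynolds number Re = ρVD/μ = 1260 · 7.7 · 0.203 / 1.21 = 1628.
Re < 2300 → laminar flow, so f = 64/Re = 64/1628 = 0.03932 (the turbulent correlation is not needed).
Darcy-Weisbach: ΔP = f(L/D)(ρV²/2) = 0.03932·(685/0.203)·(1260·7.7²/2) = 0.03932·3374·3.735e+04 = 4.956e+06 Pa.
ΔP = 4.956e+06 Pa = 49.6 bar.

ΔP ≈ 49.6 bar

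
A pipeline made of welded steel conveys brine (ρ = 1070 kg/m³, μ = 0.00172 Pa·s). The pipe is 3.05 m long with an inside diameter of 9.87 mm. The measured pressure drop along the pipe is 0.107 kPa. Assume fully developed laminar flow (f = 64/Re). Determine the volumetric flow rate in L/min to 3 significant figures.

For laminar flow, f = 64/Re with Re = ρVD/μ, so Darcy-Weisbach reduces to ΔP = 32μLV/D². Solving for V: V = ΔP·D²/(32μL) = 107·(0.00987)²/(32·0.00172·3.05) = 0.06209 m/s.
Check: Re = ρVD/μ = 1070·0.06209·0.00987/0.00172 = 381.3 < 2300, so the laminar assumption holds.
Q = V·A = 0.06209·(π/4·0.00987²) = 4.751e-06 m³/s = 0.285 L/min.

Q ≈ 0.285 L/min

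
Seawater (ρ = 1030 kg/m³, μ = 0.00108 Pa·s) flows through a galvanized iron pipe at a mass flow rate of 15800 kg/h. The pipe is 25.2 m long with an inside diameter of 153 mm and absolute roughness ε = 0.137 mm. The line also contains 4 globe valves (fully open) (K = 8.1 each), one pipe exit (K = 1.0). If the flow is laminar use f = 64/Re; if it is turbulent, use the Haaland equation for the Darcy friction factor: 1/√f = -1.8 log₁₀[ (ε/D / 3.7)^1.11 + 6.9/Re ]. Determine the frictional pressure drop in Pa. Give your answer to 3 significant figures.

ṁ = 15800 kg/h = 15800/3600 = 4.389 kg/s.
A = πD²/4 = π(0.153)²/4 = 0.01839 m²; mean velocity V = ṁ/(ρA) = 4.389/(1030 · 0.01839) = 0.2318 m/s.
Reynolds number Re = ρVD/μ = 1030 · 0.2318 · 0.153 / 0.00108 = 3.382e+04.
Re > 4000 → turbulent. Relative roughness ε/D = 0.000137/0.153 = 0.000895. Haaland: 1/√f = -1.8 log₁₀[(0.000895/3.7)^1.11 + 6.9/3.382e+04] = -1.8 log₁₀[9.68e-05 + 0.000204] = 6.339, so f = 0.02489.
Total minor-loss coefficient ΣK = 4·8.1 + 1·1 = 33.4.
ΔP = [f·L/D + ΣK]·(ρV²/2) = [0.02489·25.2/0.153 + 33.4]·(1030·0.2318²/2) = [4.099 + 33.4]·27.66 = 1037 Pa.

ΔP ≈ 1040 Pa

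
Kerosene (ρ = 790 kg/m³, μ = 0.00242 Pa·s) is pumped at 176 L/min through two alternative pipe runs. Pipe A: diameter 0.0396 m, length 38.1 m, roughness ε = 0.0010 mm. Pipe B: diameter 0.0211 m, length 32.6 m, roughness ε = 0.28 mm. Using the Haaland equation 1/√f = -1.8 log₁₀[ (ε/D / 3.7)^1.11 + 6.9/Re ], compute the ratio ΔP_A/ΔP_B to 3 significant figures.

ΔP_A/ΔP_B ≈ 0.0273

Pipe A: V = Q/A = 0.002933/0.001232 = 2.382 m/s; Re = 3.079e+04; ε/D = 2.53e-05; Haaland → f = 0.02322; ΔP_A = f(L/D)(ρV²/2) = 5.005e+04 Pa.
Pipe B: V = Q/A = 0.002933/0.0003497 = 8.389 m/s; Re = 5.778e+04; ε/D = 0.0133; Haaland → f = 0.04271; ΔP_B = f(L/D)(ρV²/2) = 1.834e+06 Pa.
ΔP_A/ΔP_B = 5.005e+04/1.834e+06 = 0.0273.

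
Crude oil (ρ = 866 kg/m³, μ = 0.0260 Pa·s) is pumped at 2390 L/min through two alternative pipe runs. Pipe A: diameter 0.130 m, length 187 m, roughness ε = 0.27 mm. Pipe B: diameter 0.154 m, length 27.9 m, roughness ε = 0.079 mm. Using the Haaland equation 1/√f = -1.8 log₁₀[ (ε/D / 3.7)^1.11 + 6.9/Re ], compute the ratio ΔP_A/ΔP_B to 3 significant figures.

ΔP_A/ΔP_B ≈ 16.2

Pipe A: V = Q/A = 0.03983/0.01327 = 3.001 m/s; Re = 1.299e+04; ε/D = 0.00208; Haaland → f = 0.03192; ΔP_A = f(L/D)(ρV²/2) = 1.791e+05 Pa.
Pipe B: V = Q/A = 0.03983/0.01863 = 2.139 m/s; Re = 1.097e+04; ε/D = 0.000513; Haaland → f = 0.03078; ΔP_B = f(L/D)(ρV²/2) = 1.104e+04 Pa.
ΔP_A/ΔP_B = 1.791e+05/1.104e+04 = 16.2.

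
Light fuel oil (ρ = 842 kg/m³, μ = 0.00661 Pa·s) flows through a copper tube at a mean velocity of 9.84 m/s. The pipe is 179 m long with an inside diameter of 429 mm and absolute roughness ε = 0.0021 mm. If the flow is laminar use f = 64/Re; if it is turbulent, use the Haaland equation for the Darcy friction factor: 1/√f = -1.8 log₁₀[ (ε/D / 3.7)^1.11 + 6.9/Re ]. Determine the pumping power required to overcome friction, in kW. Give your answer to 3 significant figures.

P ≈ 313 kW

Reynolds number Re = ρVD/μ = 842 · 9.84 · 0.429 / 0.00661 = 5.377e+05.
Re > 4000 → turbulent. Relative roughness ε/D = 2.1e-06/0.429 = 4.9e-06. Haaland: 1/√f = -1.8 log₁₀[(4.9e-06/3.7)^1.11 + 6.9/5.377e+05] = -1.8 log₁₀[2.98e-07 + 1.28e-05] = 8.787, so f = 0.01295.
Darcy-Weisbach: ΔP = f(L/D)(ρV²/2) = 0.01295·(179/0.429)·(842·9.84²/2) = 0.01295·417.2·4.076e+04 = 2.203e+05 Pa.
Q = V·A = 9.84·0.1445 = 1.422 m³/s.
Pumping power P = QΔP = 1.422·2.203e+05 = 313300 W = 313 kW.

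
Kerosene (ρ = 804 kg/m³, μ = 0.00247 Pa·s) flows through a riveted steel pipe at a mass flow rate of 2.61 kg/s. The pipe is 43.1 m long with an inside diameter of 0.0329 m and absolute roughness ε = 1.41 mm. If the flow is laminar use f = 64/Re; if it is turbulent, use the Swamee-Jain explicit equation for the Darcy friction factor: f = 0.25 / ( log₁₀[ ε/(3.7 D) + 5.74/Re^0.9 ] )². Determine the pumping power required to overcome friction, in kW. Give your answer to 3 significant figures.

A = πD²/4 = π(0.0329)²/4 = 0.0008501 m²; mean velocity V = ṁ/(ρA) = 2.61/(804 · 0.0008501) = 3.819 m/s.
Reynolds number Re = ρVD/μ = 804 · 3.819 · 0.0329 / 0.00247 = 4.089e+04.
Re > 4000 → turbulent. Relative roughness ε/D = 0.00141/0.0329 = 0.0429. Swamee-Jain: f = 0.25/(log₁₀[0.0429/3.7 + 5.74/4.089e+04^0.9])² = 0.25/(log₁₀[0.0116 + 0.000406])² = 0.25/(-1.921)² = 0.06773.
Darcy-Weisbach: ΔP = f(L/D)(ρV²/2) = 0.06773·(43.1/0.0329)·(804·3.819²/2) = 0.06773·1310·5862 = 5.201e+05 Pa.
Q = ṁ/ρ = 2.61/804 = 0.003246 m³/s.
Pumping power P = QΔP = 0.003246·5.201e+05 = 1688 W = 1.69 kW.

P ≈ 1.69 kW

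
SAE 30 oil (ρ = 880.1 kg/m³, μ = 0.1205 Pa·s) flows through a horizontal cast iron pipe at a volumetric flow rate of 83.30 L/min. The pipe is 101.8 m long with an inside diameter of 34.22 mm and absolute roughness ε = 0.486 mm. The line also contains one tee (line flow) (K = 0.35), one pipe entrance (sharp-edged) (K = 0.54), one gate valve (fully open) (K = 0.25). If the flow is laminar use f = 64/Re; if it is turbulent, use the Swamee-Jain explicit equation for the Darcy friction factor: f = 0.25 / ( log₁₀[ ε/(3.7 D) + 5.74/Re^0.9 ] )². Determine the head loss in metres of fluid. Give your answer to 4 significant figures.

h_f ≈ 58.74 m

Q = 83.30 L/min = 83.30/60000 = 0.001388 m³/s.
Cross-sectional area A = πD²/4 = π(0.03422)²/4 = 0.0009197 m²; mean velocity V = Q/A = 0.001388/0.0009197 = 1.51 m/s.
Reynolds number Re = ρVD/μ = 880.1 · 1.51 · 0.03422 / 0.12 = 377.3.
Re < 2300 → laminar flow, so f = 64/Re = 64/377.3 = 0.1696 (the turbulent correlation is not needed).
Total minor-loss coefficient ΣK = 1·0.35 + 1·0.54 + 1·0.25 = 1.14.
ΔP = [f·L/D + ΣK]·(ρV²/2) = [0.1696·101.8/0.03422 + 1.14]·(880.1·1.51²/2) = [504.6 + 1.14]·1003 = 5.072e+05 Pa.
Head loss h_f = ΔP/(ρg) = 5.072e+05/(880.1·9.81) = 58.74 m.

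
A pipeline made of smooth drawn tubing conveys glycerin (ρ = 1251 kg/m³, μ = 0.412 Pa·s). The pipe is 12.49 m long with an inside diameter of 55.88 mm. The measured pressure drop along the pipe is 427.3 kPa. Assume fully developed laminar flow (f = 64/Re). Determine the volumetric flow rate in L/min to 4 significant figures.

For laminar flow, f = 64/Re with Re = ρVD/μ, so Darcy-Weisbach reduces to ΔP = 32μLV/D². Solving for V: V = ΔP·D²/(32μL) = 4.273e+05·(0.05588)²/(32·0.412·12.49) = 8.103 m/s.
Check: Re = ρVD/μ = 1251·8.103·0.05588/0.412 = 1375 < 2300, so the laminar assumption holds.
Q = V·A = 8.103·(π/4·0.05588²) = 0.01987 m³/s = 1192 L/min.

Q ≈ 1192 L/min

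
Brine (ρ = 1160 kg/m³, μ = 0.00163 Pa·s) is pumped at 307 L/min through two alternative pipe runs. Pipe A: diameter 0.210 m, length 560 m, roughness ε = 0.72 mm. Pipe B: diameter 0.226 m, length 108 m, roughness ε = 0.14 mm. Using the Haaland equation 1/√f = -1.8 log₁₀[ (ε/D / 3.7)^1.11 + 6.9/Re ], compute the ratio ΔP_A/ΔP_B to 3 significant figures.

ΔP_A/ΔP_B ≈ 8.82

Pipe A: V = Q/A = 0.005117/0.03464 = 0.1477 m/s; Re = 2.208e+04; ε/D = 0.00343; Haaland → f = 0.03152; ΔP_A = f(L/D)(ρV²/2) = 1064 Pa.
Pipe B: V = Q/A = 0.005117/0.04011 = 0.1275 m/s; Re = 2.051e+04; ε/D = 0.000619; Haaland → f = 0.02674; ΔP_B = f(L/D)(ρV²/2) = 120.6 Pa.
ΔP_A/ΔP_B = 1064/120.6 = 8.82.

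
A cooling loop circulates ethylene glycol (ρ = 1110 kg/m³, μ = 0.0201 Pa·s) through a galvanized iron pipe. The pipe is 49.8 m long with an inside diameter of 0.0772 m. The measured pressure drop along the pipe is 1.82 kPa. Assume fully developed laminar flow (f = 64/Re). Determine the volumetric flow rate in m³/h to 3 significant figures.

Q ≈ 5.71 m³/h

For laminar flow, f = 64/Re with Re = ρVD/μ, so Darcy-Weisbach reduces to ΔP = 32μLV/D². Solving for V: V = ΔP·D²/(32μL) = 1820·(0.0772)²/(32·0.0201·49.8) = 0.3386 m/s.
Check: Re = ρVD/μ = 1110·0.3386·0.0772/0.0201 = 1444 < 2300, so the laminar assumption holds.
Q = V·A = 0.3386·(π/4·0.0772²) = 0.001585 m³/s = 5.71 m³/h.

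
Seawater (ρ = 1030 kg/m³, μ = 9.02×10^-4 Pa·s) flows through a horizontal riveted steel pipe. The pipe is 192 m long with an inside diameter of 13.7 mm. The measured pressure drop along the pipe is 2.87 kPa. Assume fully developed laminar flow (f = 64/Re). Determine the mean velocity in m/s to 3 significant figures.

V ≈ 0.0972 m/s

For laminar flow, f = 64/Re with Re = ρVD/μ, so Darcy-Weisbach reduces to ΔP = 32μLV/D². Solving for V: V = ΔP·D²/(32μL) = 2870·(0.0137)²/(32·0.000902·192) = 0.0972 m/s.
Check: Re = ρVD/μ = 1030·0.0972·0.0137/0.000902 = 1521 < 2300, so the laminar assumption holds.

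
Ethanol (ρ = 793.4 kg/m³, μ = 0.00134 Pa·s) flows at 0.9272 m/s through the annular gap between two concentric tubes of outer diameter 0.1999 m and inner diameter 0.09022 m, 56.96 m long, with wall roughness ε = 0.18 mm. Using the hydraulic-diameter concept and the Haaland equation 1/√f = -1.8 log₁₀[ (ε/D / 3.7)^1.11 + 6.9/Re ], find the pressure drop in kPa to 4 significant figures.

ΔP ≈ 4.420 kPa

Hydraulic diameter D_h = 4A/P = D_o - D_i = 0.1999 - 0.09022 = 0.1097 m.
Re = ρVD_h/μ = 793.4·0.9272·0.1097/0.00134 = 6.021e+04.
ε/D_h = 0.00018/0.1097 = 0.00164; Haaland gives 1/√f = -1.8 log₁₀[0.00019+0.000115] = 6.33, so f = 0.02496.
ΔP = f(L/D_h)(ρV²/2) = 0.02496·56.96/0.1097·341 = 4420 Pa.
ΔP = 4.420 kPa.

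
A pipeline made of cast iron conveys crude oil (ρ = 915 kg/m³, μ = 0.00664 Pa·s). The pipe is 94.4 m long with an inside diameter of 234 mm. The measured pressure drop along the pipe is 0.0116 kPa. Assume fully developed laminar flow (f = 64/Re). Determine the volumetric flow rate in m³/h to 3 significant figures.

For laminar flow, f = 64/Re with Re = ρVD/μ, so Darcy-Weisbach reduces to ΔP = 32μLV/D². Solving for V: V = ΔP·D²/(32μL) = 11.6·(0.234)²/(32·0.00664·94.4) = 0.03167 m/s.
Check: Re = ρVD/μ = 915·0.03167·0.234/0.00664 = 1021 < 2300, so the laminar assumption holds.
Q = V·A = 0.03167·(π/4·0.234²) = 0.001362 m³/s = 4.90 m³/h.

Q ≈ 4.90 m³/h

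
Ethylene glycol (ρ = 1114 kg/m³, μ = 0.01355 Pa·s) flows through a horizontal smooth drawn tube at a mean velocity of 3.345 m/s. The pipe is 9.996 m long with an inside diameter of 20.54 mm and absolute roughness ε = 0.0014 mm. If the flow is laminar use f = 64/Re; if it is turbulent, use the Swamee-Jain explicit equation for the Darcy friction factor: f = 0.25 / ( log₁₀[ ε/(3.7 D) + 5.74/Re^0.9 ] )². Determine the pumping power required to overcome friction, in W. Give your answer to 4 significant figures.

P ≈ 122.9 W

Reynolds number Re = ρVD/μ = 1114 · 3.345 · 0.02054 / 0.0135 = 5649.
Re > 4000 → turbulent. Relative roughness ε/D = 1.4e-06/0.02054 = 6.82e-05. Swamee-Jain: f = 0.25/(log₁₀[6.82e-05/3.7 + 5.74/5649^0.9])² = 0.25/(log₁₀[1.84e-05 + 0.00241])² = 0.25/(-2.615)² = 0.03657.
Darcy-Weisbach: ΔP = f(L/D)(ρV²/2) = 0.03657·(9.996/0.02054)·(1114·3.345²/2) = 0.03657·486.7·6232 = 1.109e+05 Pa.
Q = V·A = 3.345·0.0003314 = 0.001108 m³/s.
Pumping power P = QΔP = 0.001108·1.109e+05 = 122.95 W = 122.9 W.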